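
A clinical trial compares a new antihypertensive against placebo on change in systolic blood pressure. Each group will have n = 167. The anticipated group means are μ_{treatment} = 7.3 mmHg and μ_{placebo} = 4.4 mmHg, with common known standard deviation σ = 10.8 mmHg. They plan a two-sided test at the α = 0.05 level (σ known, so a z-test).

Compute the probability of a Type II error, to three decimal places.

β ≈ 0.311

Standardized effect: d = |μ_{treatment} − μ_{placebo}| / σ = |7.3 − 4.4| / 10.8 = 0.2685
Noncentrality parameter: δ = d·√(n/2) = 0.2685 × √(167/2) = 2.4537
Critical value for a two-sided test at α = 0.05: z_{α/2} = 1.960.
Power = Φ(δ − 1.960) + Φ(−δ − 1.960) = Φ(0.494) + Φ(-4.414) = 0.6892 + 0.0000 = 0.6893.
Type II error: β = 1 − power = 1 − 0.6893 = 0.3107.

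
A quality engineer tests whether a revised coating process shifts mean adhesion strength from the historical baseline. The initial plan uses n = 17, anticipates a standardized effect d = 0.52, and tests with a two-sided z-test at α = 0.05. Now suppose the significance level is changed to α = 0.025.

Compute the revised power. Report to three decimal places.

δ = d·√n = 0.52 × √17 = 2.1440 (unchanged). New critical value: z_{0.0125} = 2.241.
Revised power = Φ(δ − 2.241) + Φ(−δ − 2.241) = Φ(-0.097) + Φ(-4.385) = 0.4612 + 0.0000 = 0.4612.

Power ≈ 0.461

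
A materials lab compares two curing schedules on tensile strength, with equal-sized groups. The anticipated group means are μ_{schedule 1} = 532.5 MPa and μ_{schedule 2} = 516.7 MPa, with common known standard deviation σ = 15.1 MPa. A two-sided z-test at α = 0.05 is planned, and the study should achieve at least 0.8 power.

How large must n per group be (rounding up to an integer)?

n = 15 per group

Standardized effect: d = |μ_{schedule 1} − μ_{schedule 2}| / σ = |532.5 − 516.7| / 15.1 = 1.0464
Set Φ(δ − 1.960) = 0.8; then δ − 1.960 = Φ⁻¹(0.8) = 0.842, giving δ = 2.802.
(The Φ(−δ − z_{α/2}) term is vanishingly small for δ > 0 and is dropped in the standard sample-size formula.)
δ = d·√(n/2) ⇒ n = 2(δ/d)² = 2 × (2.802 / 1.0464)² = 14.34.
Rounding up, n = 15 per group.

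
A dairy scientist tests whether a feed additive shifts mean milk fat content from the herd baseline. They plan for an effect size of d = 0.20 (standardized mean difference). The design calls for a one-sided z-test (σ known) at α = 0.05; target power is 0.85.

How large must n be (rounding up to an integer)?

For power 0.85 need Φ(δ − z_{0.05}) = 0.85, so δ = z_{0.05} + z_{0.15} = 1.645 + 1.036 = 2.681.
δ = d·√n ⇒ n = (δ/d)² = (2.681 / 0.20)² = 179.73.
Rounding up, n = 180.

n = 180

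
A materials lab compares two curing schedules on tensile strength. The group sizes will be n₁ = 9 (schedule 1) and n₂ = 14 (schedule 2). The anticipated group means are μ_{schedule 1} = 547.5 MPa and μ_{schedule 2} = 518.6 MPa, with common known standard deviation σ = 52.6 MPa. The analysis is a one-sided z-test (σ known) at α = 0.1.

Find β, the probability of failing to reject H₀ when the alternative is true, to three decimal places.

Standardized effect: d = |μ_{schedule 1} − μ_{schedule 2}| / σ = |547.5 − 518.6| / 52.6 = 0.5494
Noncentrality parameter: δ = d / √(1/n₁ + 1/n₂) = 0.5494 / √(1/9 + 1/14) = 1.2860
Critical value for a one-sided test at α = 0.1: z_α = 1.282.
Power = P(Z > 1.282 − δ) = Φ(0.004) = 0.5018.
Type II error: β = 1 − power = 1 − 0.5018 = 0.4982.

β ≈ 0.498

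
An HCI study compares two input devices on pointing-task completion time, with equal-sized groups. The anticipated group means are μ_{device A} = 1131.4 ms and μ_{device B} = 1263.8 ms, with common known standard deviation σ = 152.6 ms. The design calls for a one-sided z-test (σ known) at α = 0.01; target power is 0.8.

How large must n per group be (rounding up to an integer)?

Standardized effect: d = |μ_{device A} − μ_{device B}| / σ = |1131.4 − 1263.8| / 152.6 = 0.8676
For power 0.8 need Φ(δ − z_{0.01}) = 0.8, so δ = z_{0.01} + z_{0.20} = 2.326 + 0.842 = 3.168.
δ = d·√(n/2) ⇒ n = 2(δ/d)² = 2 × (3.168 / 0.8676)² = 26.66.
Round up to the next whole unit.

n = 27 per group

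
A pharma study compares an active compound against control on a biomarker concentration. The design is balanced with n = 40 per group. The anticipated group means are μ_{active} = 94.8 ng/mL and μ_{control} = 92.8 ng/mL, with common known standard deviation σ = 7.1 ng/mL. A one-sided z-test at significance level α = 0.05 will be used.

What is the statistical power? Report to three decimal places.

Power ≈ 0.350

Standardized effect: d = |μ_{active} − μ_{control}| / σ = |94.8 − 92.8| / 7.1 = 0.2817
Noncentrality parameter: δ = d·√(n/2) = 0.2817 × √(40/2) = 1.2598
One-sided α = 0.05 → critical value z_{0.05} = 1.645.
Power = P(Z > 1.645 − δ) = Φ(-0.385) = 0.3501.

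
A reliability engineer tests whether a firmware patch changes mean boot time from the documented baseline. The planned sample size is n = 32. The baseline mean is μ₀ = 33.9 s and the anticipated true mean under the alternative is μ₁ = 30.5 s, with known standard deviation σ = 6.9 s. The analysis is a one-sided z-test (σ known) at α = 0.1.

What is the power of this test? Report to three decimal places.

Power ≈ 0.934

Standardized effect: d = |μ₁ − μ₀| / σ = |30.5 − 33.9| / 6.9 = 0.4928
Noncentrality parameter: δ = d·√n = 0.4928 × √32 = 2.7874
Critical value for a one-sided test at α = 0.1: z_α = 1.282.
Power = P(Z > 1.282 − δ) = Φ(1.506) = 0.9340.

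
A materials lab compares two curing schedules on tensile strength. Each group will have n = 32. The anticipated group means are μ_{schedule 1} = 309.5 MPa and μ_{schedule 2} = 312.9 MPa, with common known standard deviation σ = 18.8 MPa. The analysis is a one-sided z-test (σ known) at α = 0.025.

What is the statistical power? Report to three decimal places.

Power ≈ 0.108

Standardized effect: d = |μ_{schedule 1} − μ_{schedule 2}| / σ = |309.5 − 312.9| / 18.8 = 0.1809
Noncentrality parameter: δ = d·√(n/2) = 0.1809 × √(32/2) = 0.7234
Critical value for a one-sided test at α = 0.025: z_α = 1.960.
Power = Φ(δ − 1.960) = Φ(-1.237) = 0.1081.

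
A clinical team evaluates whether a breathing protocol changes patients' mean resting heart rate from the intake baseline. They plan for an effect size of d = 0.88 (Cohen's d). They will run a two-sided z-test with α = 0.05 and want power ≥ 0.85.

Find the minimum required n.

For power 0.85 need Φ(δ − z_{0.025}) = 0.85, so δ = z_{0.025} + z_{0.15} = 1.960 + 1.036 = 2.996.
(Ignoring the negligible lower-tail rejection probability gives the usual closed-form inversion.)
δ = d·√n ⇒ n = (δ/d)² = (2.996 / 0.88)² = 11.59.
Round up to the next whole unit.

n = 12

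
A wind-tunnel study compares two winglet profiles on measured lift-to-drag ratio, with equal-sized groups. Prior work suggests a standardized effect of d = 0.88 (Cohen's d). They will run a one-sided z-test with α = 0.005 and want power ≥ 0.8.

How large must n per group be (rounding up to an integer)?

Set Φ(δ − 2.576) = 0.8; then δ − 2.576 = Φ⁻¹(0.8) = 0.842, giving δ = 3.417.
δ = d·√(n/2) ⇒ n = 2(δ/d)² = 2 × (3.417 / 0.88)² = 30.16.
Round up to the next whole unit.

n = 31 per group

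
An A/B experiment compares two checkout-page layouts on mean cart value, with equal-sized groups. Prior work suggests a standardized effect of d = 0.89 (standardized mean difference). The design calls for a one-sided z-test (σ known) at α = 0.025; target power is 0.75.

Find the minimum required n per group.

Set Φ(δ − 1.960) = 0.75; then δ − 1.960 = Φ⁻¹(0.75) = 0.674, giving δ = 2.634.
δ = d·√(n/2) ⇒ n = 2(δ/d)² = 2 × (2.634 / 0.89)² = 17.52.
Rounding up, n = 18 per group.

n = 18 per group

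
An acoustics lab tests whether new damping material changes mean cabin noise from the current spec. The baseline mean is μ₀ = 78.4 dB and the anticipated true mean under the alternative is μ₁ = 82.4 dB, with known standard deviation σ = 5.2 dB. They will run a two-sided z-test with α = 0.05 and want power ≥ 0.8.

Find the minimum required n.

n = 14

Standardized effect: d = |μ₁ − μ₀| / σ = |82.4 − 78.4| / 5.2 = 0.7692
For power 0.8 need Φ(δ − z_{0.025}) = 0.8, so δ = z_{0.025} + z_{0.20} = 1.960 + 0.842 = 2.802.
(The Φ(−δ − z_{α/2}) term is vanishingly small for δ > 0 and is dropped in the standard sample-size formula.)
δ = d·√n ⇒ n = (δ/d)² = (2.802 / 0.7692)² = 13.26.
Round up to the next whole unit.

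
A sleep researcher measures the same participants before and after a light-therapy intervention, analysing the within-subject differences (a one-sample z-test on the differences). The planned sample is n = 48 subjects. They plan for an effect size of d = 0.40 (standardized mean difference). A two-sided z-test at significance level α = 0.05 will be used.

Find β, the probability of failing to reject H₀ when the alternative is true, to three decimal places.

Noncentrality parameter: δ = d·√n = 0.40 × √48 = 2.7713
Two-sided α = 0.05 → critical value z_{0.025} = 1.960.
Power = Φ(δ − 1.960) + Φ(−δ − 1.960) = Φ(0.811) + Φ(-4.731) = 0.7914 + 0.0000 = 0.7914.
Type II error: β = 1 − power = 1 − 0.7914 = 0.2086.

β ≈ 0.209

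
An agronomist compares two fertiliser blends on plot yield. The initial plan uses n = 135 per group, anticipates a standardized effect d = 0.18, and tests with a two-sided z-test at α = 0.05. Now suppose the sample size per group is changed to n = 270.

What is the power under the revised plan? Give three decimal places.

Power ≈ 0.552

With n = 270 per group: δ = d·√(n/2) = 0.18 × √(270/2) = 2.0914. Critical value z_{0.025} = 1.960.
Revised power = Φ(δ − 1.960) + Φ(−δ − 1.960) = Φ(0.131) + Φ(-4.051) = 0.5523 + 0.0000 = 0.5523.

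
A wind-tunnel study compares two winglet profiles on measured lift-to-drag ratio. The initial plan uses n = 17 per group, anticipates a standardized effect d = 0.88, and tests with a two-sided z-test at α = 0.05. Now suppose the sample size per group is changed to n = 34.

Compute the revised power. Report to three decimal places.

With n = 34 per group: δ = d·√(n/2) = 0.88 × √(34/2) = 3.6283. Critical value z_{0.025} = 1.960.
Revised power = Φ(δ − 1.960) + Φ(−δ − 1.960) = Φ(1.668) + Φ(-5.588) = 0.9524 + 0.0000 = 0.9524.

Power ≈ 0.952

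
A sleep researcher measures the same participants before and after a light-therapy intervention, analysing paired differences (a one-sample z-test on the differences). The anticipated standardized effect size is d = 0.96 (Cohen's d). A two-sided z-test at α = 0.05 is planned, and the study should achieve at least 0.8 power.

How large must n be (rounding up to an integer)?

Set Φ(δ − 1.960) = 0.8; then δ − 1.960 = Φ⁻¹(0.8) = 0.842, giving δ = 2.802.
(Ignoring the negligible lower-tail rejection probability gives the usual closed-form inversion.)
δ = d·√n ⇒ n = (δ/d)² = (2.802 / 0.96)² = 8.52.
Rounding up, n = 9.

n = 9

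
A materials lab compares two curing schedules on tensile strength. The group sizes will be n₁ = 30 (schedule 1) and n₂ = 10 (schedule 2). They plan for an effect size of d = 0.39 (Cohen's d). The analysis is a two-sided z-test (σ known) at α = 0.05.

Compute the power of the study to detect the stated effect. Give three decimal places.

Power ≈ 0.187

Noncentrality parameter: δ = d / √(1/n₁ + 1/n₂) = 0.39 / √(1/30 + 1/10) = 1.0681
Two-sided α = 0.05 → critical value z_{0.025} = 1.960.
Power = Φ(δ − 1.960) + Φ(−δ − 1.960) = Φ(-0.892) + Φ(-3.028) = 0.1862 + 0.0012 = 0.1875.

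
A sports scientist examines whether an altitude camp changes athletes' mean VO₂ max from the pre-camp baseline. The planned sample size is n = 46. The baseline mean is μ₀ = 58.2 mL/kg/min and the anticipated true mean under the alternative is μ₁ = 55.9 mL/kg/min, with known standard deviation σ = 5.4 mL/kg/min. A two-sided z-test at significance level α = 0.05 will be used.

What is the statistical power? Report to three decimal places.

Standardized effect: d = |μ₁ − μ₀| / σ = |55.9 − 58.2| / 5.4 = 0.4259
Noncentrality parameter: δ = d·√n = 0.4259 × √46 = 2.8888
Two-sided α = 0.05 → critical value z_{0.025} = 1.960.
Power = Φ(δ − 1.960) + Φ(−δ − 1.960) = Φ(0.929) + Φ(-4.849) = 0.8235 + 0.0000 = 0.8235.

Power ≈ 0.824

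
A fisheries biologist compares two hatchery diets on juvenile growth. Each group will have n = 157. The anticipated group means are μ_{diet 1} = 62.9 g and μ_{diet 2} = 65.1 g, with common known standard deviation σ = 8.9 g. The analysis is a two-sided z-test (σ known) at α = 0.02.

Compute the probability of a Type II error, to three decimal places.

Standardized effect: d = |μ_{diet 1} − μ_{diet 2}| / σ = |62.9 − 65.1| / 8.9 = 0.2472
Noncentrality parameter: δ = d·√(n/2) = 0.2472 × √(157/2) = 2.1901
Critical value for a two-sided test at α = 0.02: z_{α/2} = 2.326.
Power = Φ(δ − 2.326) + Φ(−δ − 2.326) = Φ(-0.136) + Φ(-4.516) = 0.4458 + 0.0000 = 0.4458.
Type II error: β = 1 − power = 1 − 0.4458 = 0.5542.

β ≈ 0.554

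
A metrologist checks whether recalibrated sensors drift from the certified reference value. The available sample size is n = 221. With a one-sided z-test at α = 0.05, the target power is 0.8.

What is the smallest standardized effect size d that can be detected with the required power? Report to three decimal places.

d ≈ 0.167

Required noncentrality: δ = z_{0.05} + z_{0.20} = 1.645 + 0.842 = 2.486.
δ = d·√n ⇒ d = δ/√n = 2.486/√221 = 0.1673.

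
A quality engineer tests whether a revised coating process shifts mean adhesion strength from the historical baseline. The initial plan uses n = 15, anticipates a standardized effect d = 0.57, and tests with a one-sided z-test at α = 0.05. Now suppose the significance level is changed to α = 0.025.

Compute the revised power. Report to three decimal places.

Power ≈ 0.598

δ = d·√n = 0.57 × √15 = 2.2076 (unchanged). New critical value: z_{0.025} = 1.960.
Revised power = Φ(δ − 1.960) = Φ(0.248) = 0.5978.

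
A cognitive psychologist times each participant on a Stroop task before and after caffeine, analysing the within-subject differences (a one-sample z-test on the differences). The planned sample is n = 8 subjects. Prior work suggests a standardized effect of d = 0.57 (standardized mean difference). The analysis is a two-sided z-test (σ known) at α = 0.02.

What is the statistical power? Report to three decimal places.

Noncentrality parameter: δ = d·√n = 0.57 × √8 = 1.6122
Two-sided α = 0.02 → critical value z_{0.01} = 2.326.
Power = Φ(δ − 2.326) + Φ(−δ − 2.326) = Φ(-0.714) + Φ(-3.939) = 0.2376 + 0.0000 = 0.2376.

Power ≈ 0.238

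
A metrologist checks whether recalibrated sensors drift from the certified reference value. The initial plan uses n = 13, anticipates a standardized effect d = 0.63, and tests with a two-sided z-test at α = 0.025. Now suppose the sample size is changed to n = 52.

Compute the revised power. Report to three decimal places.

Power ≈ 0.989

With n = 52: δ = d·√n = 0.63 × √52 = 4.5430. Critical value z_{0.0125} = 2.241.
Revised power = Φ(δ − 2.241) + Φ(−δ − 2.241) = Φ(2.302) + Φ(-6.784) = 0.9893 + 0.0000 = 0.9893.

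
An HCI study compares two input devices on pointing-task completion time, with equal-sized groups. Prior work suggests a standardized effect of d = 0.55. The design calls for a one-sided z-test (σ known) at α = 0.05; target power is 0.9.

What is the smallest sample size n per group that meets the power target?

n = 57 per group

For power 0.9 need Φ(δ − z_{0.05}) = 0.9, so δ = z_{0.05} + z_{0.10} = 1.645 + 1.282 = 2.926.
δ = d·√(n/2) ⇒ n = 2(δ/d)² = 2 × (2.926 / 0.55)² = 56.62.
Round up to the next whole unit.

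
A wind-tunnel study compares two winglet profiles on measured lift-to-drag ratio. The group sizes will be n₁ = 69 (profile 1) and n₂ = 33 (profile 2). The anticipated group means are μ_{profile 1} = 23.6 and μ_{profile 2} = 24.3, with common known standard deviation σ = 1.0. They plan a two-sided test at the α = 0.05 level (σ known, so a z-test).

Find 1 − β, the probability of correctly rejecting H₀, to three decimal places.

Standardized effect: d = |μ_{profile 1} − μ_{profile 2}| / σ = |23.6 − 24.3| / 1.0 = 0.7000
Noncentrality parameter: δ = d / √(1/n₁ + 1/n₂) = 0.7000 / √(1/69 + 1/33) = 3.3073
Critical value for a two-sided test at α = 0.05: z_{α/2} = 1.960.
Power = Φ(δ − 1.960) + Φ(−δ − 1.960) = Φ(1.347) + Φ(-5.267) = 0.9111 + 0.0000 = 0.9111.

Power ≈ 0.911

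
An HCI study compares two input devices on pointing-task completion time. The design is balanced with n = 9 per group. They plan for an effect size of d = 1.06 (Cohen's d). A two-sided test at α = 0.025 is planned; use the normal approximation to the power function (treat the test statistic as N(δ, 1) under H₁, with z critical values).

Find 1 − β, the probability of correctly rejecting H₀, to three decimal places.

Power ≈ 0.503

Noncentrality parameter: δ = d·√(n/2) = 1.06 × √(9/2) = 2.2486
Two-sided α = 0.025 → critical value z_{0.0125} = 2.241.
Power = Φ(δ − 2.241) + Φ(−δ − 2.241) = Φ(0.007) + Φ(-4.490) = 0.5029 + 0.0000 = 0.5029.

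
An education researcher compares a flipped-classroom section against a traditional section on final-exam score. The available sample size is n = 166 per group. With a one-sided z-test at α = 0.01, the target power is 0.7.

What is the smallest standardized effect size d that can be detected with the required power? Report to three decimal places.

Need Φ(δ − 2.326) = 0.7, so δ = 2.326 + 0.524 = 2.851.
δ = d·√(n/2) ⇒ d = δ/√(n/2) = 2.851/√(166/2) = 0.3129.

d ≈ 0.313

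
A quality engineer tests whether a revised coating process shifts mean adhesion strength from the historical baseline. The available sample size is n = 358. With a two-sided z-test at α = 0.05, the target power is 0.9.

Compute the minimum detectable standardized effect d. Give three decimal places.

Required noncentrality: δ = z_{0.025} + z_{0.10} = 1.960 + 1.282 = 3.242.
(The second rejection-region term Φ(−δ − z_{α/2}) is negligible and dropped.)
δ = d·√n ⇒ d = δ/√n = 3.242/√358 = 0.1713.

d ≈ 0.171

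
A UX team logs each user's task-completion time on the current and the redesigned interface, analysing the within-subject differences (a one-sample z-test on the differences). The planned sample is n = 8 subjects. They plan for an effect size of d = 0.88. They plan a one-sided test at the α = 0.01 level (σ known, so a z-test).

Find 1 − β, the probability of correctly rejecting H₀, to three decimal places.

Noncentrality parameter: δ = d·√n = 0.88 × √8 = 2.4890
One-sided α = 0.01 → critical value z_{0.01} = 2.326.
Power = Φ(δ − 2.326) = Φ(0.163) = 0.5646.

Power ≈ 0.565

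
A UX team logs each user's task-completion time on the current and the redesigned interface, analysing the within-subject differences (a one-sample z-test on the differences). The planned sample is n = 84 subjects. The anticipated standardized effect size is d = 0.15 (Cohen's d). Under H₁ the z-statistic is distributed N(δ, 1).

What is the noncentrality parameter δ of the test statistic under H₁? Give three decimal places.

δ = d·√n = 0.15 × √84 = 1.3748

δ ≈ 1.375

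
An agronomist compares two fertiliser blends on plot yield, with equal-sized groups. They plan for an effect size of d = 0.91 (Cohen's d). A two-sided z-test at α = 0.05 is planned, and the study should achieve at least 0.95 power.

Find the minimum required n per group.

n = 32 per group

Set Φ(δ − 1.960) = 0.95; then δ − 1.960 = Φ⁻¹(0.95) = 1.645, giving δ = 3.605.
(Ignoring the negligible lower-tail rejection probability gives the usual closed-form inversion.)
δ = d·√(n/2) ⇒ n = 2(δ/d)² = 2 × (3.605 / 0.91)² = 31.38.
Round up to the next whole unit.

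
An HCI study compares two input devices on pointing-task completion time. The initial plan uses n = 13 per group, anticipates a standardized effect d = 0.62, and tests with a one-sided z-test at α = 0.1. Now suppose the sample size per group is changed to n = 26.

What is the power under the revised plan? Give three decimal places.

With n = 26 per group: δ = d·√(n/2) = 0.62 × √(26/2) = 2.2354. Critical value z_{0.1} = 1.282.
Revised power = P(Z > 1.282 − δ) = Φ(0.954) = 0.8299.

Power ≈ 0.830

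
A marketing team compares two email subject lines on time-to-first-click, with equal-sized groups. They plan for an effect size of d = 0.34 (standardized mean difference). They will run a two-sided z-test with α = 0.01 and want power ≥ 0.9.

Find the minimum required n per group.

Set Φ(δ − 2.576) = 0.9; then δ − 2.576 = Φ⁻¹(0.9) = 1.282, giving δ = 3.857.
(The Φ(−δ − z_{α/2}) term is vanishingly small for δ > 0 and is dropped in the standard sample-size formula.)
δ = d·√(n/2) ⇒ n = 2(δ/d)² = 2 × (3.857 / 0.34)² = 257.43.
Rounding up, n = 258 per group.

n = 258 per group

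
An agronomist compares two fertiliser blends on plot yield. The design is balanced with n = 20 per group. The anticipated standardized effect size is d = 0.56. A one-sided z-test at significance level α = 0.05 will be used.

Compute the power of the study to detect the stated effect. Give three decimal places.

Noncentrality parameter: δ = d·√(n/2) = 0.56 × √(20/2) = 1.7709
One-sided α = 0.05 → critical value z_{0.05} = 1.645.
Power = P(Z > 1.645 − δ) = Φ(0.126) = 0.5501.

Power ≈ 0.550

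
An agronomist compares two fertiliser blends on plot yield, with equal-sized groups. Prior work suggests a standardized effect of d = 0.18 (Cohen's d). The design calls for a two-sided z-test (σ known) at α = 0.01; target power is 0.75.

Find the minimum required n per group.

Set Φ(δ − 2.576) = 0.75; then δ − 2.576 = Φ⁻¹(0.75) = 0.674, giving δ = 3.250.
(The Φ(−δ − z_{α/2}) term is vanishingly small for δ > 0 and is dropped in the standard sample-size formula.)
δ = d·√(n/2) ⇒ n = 2(δ/d)² = 2 × (3.250 / 0.18)² = 652.13.
Round up to the next whole unit.

n = 653 per group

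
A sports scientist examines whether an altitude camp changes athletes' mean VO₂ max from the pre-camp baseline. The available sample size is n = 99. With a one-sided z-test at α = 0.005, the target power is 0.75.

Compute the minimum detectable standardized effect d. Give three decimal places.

d ≈ 0.327

Need Φ(δ − 2.576) = 0.75, so δ = 2.576 + 0.674 = 3.250.
δ = d·√n ⇒ d = δ/√n = 3.250/√99 = 0.3267.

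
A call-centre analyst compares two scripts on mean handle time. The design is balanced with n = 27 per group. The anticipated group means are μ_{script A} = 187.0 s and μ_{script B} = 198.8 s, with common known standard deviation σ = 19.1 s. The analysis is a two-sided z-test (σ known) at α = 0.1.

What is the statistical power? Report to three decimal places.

Power ≈ 0.734

Standardized effect: d = |μ_{script A} − μ_{script B}| / σ = |187.0 − 198.8| / 19.1 = 0.6178
Noncentrality parameter: δ = d·√(n/2) = 0.6178 × √(27/2) = 2.2699
Critical value for a two-sided test at α = 0.1: z_{α/2} = 1.645.
Power = Φ(δ − 1.645) + Φ(−δ − 1.645) = Φ(0.625) + Φ(-3.915) = 0.7340 + 0.0000 = 0.7341.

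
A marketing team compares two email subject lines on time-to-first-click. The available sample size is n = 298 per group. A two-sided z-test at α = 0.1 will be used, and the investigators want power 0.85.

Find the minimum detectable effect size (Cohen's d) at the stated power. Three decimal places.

Required noncentrality: δ = z_{0.05} + z_{0.15} = 1.645 + 1.036 = 2.681.
(The second rejection-region term Φ(−δ − z_{α/2}) is negligible and dropped.)
δ = d·√(n/2) ⇒ d = δ/√(n/2) = 2.681/√(298/2) = 0.2197.

d ≈ 0.220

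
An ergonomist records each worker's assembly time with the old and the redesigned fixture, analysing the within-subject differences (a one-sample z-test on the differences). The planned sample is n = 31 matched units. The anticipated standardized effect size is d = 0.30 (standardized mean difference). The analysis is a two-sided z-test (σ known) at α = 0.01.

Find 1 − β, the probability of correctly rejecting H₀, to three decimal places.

Noncentrality parameter: δ = d·√n = 0.30 × √31 = 1.6703
Two-sided α = 0.01 → critical value z_{0.005} = 2.576.
Power = Φ(δ − 2.576) + Φ(−δ − 2.576) = Φ(-0.905) + Φ(-4.246) = 0.1826 + 0.0000 = 0.1826.

Power ≈ 0.183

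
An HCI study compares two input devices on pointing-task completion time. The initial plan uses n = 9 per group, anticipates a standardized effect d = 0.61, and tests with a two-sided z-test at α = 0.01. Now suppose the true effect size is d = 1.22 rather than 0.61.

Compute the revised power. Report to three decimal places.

With d = 1.22: δ = d·√(n/2) = 1.22 × √(9/2) = 2.5880. Critical value z_{0.005} = 2.576.
Revised power = Φ(δ − 2.576) + Φ(−δ − 2.576) = Φ(0.012) + Φ(-5.164) = 0.5049 + 0.0000 = 0.5049.

Power ≈ 0.505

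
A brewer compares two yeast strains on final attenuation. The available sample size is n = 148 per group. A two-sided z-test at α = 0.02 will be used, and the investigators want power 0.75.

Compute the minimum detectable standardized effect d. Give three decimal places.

Required noncentrality: δ = z_{0.01} + z_{0.25} = 2.326 + 0.674 = 3.001.
(The second rejection-region term Φ(−δ − z_{α/2}) is negligible and dropped.)
δ = d·√(n/2) ⇒ d = δ/√(n/2) = 3.001/√(148/2) = 0.3488.

d ≈ 0.349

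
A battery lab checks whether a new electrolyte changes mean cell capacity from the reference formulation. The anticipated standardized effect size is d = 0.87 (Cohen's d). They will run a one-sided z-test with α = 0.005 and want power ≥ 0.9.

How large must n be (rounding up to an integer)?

n = 20

For power 0.9 need Φ(δ − z_{0.005}) = 0.9, so δ = z_{0.005} + z_{0.10} = 2.576 + 1.282 = 3.857.
δ = d·√n ⇒ n = (δ/d)² = (3.857 / 0.87)² = 19.66.
Rounding up, n = 20.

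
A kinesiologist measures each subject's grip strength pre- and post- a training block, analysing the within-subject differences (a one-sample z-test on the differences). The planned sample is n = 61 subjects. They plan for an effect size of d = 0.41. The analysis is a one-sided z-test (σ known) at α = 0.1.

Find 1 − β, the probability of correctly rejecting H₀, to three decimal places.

Noncentrality parameter: δ = d·√n = 0.41 × √61 = 3.2022
One-sided α = 0.1 → critical value z_{0.1} = 1.282.
Power = Φ(δ − 1.282) = Φ(1.921) = 0.9726.

Power ≈ 0.973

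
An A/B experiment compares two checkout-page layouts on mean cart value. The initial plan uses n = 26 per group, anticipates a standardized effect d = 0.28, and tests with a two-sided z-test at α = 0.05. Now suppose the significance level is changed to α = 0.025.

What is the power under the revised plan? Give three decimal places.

Power ≈ 0.110

δ = d·√(n/2) = 0.28 × √(26/2) = 1.0096 (unchanged). New critical value: z_{0.0125} = 2.241.
Revised power = Φ(δ − 2.241) + Φ(−δ − 2.241) = Φ(-1.232) + Φ(-3.251) = 0.1090 + 0.0006 = 0.1096.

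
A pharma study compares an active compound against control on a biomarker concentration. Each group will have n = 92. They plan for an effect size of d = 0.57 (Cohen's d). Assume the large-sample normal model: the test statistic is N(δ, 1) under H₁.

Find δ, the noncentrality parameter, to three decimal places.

The noncentrality parameter scales effect size by the design's sample-size factor: δ = d·√(n/2) = 0.57 × √(92/2) = 3.8659

δ ≈ 3.866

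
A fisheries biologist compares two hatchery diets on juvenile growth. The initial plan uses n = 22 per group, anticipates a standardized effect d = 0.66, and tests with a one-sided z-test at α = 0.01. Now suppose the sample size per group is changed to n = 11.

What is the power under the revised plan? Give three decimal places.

Power ≈ 0.218

With n = 11 per group: δ = d·√(n/2) = 0.66 × √(11/2) = 1.5478. Critical value z_{0.01} = 2.326.
Revised power = Φ(δ − 2.326) = Φ(-0.779) = 0.2181.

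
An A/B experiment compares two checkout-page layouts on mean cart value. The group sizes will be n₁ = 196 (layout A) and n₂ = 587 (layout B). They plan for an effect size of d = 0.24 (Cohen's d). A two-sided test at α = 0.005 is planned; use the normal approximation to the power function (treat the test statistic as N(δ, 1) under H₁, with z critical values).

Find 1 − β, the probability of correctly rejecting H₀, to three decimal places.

Noncentrality parameter: δ = d / √(1/n₁ + 1/n₂) = 0.24 / √(1/196 + 1/587) = 2.9092
Critical value for a two-sided test at α = 0.005: z_{α/2} = 2.807.
Power = Φ(δ − 2.807) + Φ(−δ − 2.807) = Φ(0.102) + Φ(-5.716) = 0.5407 + 0.0000 = 0.5407.

Power ≈ 0.541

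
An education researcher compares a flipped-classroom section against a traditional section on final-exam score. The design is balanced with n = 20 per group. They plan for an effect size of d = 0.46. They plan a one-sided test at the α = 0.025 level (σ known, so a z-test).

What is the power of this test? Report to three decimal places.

Power ≈ 0.307

Noncentrality parameter: δ = d·√(n/2) = 0.46 × √(20/2) = 1.4546
One-sided α = 0.025 → critical value z_{0.025} = 1.960.
Power = P(Z > 1.960 − δ) = Φ(-0.505) = 0.3067.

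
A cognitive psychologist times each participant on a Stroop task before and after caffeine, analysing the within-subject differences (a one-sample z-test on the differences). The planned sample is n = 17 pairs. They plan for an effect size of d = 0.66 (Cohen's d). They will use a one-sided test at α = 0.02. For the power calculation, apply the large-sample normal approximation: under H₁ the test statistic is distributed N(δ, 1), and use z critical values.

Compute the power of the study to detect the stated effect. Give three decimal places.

Power ≈ 0.748

Noncentrality parameter: δ = d·√n = 0.66 × √17 = 2.7212
Critical value for a one-sided test at α = 0.02: z_α = 2.054.
Power = Φ(δ − 2.054) = Φ(0.668) = 0.7478.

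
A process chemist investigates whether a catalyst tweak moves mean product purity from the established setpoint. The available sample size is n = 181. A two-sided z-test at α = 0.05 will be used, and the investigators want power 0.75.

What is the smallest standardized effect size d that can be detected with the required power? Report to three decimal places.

d ≈ 0.196

Required noncentrality: δ = z_{0.025} + z_{0.25} = 1.960 + 0.674 = 2.634.
(Lower-tail contribution to power is negligible for δ > 0.)
δ = d·√n ⇒ d = δ/√n = 2.634/√181 = 0.1958.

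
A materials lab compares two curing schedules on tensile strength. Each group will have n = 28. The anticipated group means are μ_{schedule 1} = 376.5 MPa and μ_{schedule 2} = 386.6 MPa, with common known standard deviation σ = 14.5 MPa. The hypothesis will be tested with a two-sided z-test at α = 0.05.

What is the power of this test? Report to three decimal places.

Power ≈ 0.741

Standardized effect: d = |μ_{schedule 1} − μ_{schedule 2}| / σ = |376.5 − 386.6| / 14.5 = 0.6966
Noncentrality parameter: δ = d·√(n/2) = 0.6966 × √(28/2) = 2.6063
Critical value for a two-sided test at α = 0.05: z_{α/2} = 1.960.
Power = Φ(δ − 1.960) + Φ(−δ − 1.960) = Φ(0.646) + Φ(-4.566) = 0.7410 + 0.0000 = 0.7410.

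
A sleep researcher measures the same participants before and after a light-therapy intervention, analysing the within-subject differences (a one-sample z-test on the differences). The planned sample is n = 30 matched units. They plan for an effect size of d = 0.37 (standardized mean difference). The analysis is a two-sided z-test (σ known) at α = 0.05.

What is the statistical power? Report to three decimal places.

Noncentrality parameter: δ = d·√n = 0.37 × √30 = 2.0266
Critical value for a two-sided test at α = 0.05: z_{α/2} = 1.960.
Power = Φ(δ − 1.960) + Φ(−δ − 1.960) = Φ(0.067) + Φ(-3.987) = 0.5266 + 0.0000 = 0.5266.

Power ≈ 0.527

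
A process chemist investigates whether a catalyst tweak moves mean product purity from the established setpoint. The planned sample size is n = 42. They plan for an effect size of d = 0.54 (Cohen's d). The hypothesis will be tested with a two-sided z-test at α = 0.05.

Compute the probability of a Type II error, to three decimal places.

β ≈ 0.062

Noncentrality parameter: δ = d·√n = 0.54 × √42 = 3.4996
Critical value for a two-sided test at α = 0.05: z_{α/2} = 1.960.
Power = Φ(δ − 1.960) + Φ(−δ − 1.960) = Φ(1.540) + Φ(-5.460) = 0.9382 + 0.0000 = 0.9382.
Type II error: β = 1 − power = 1 − 0.9382 = 0.0618.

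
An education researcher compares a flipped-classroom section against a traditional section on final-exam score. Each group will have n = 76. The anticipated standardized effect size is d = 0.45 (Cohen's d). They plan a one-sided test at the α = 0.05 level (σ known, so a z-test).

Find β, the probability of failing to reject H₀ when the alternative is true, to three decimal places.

Noncentrality parameter: δ = d·√(n/2) = 0.45 × √(76/2) = 2.7740
Critical value for a one-sided test at α = 0.05: z_α = 1.645.
Power = P(Z > 1.645 − δ) = Φ(1.129) = 0.8706.
Type II error: β = 1 − power = 1 − 0.8706 = 0.1294.

β ≈ 0.129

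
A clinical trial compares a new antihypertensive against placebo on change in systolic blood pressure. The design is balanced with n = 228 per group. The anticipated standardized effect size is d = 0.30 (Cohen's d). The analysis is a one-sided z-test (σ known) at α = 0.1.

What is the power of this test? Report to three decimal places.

Power ≈ 0.973

Noncentrality parameter: δ = d·√(n/2) = 0.30 × √(228/2) = 3.2031
Critical value for a one-sided test at α = 0.1: z_α = 1.282.
Power = Φ(δ − 1.282) = Φ(1.922) = 0.9727.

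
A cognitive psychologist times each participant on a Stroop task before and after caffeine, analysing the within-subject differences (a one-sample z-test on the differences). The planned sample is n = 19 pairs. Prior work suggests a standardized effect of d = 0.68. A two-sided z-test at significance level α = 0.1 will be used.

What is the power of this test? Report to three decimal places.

Noncentrality parameter: δ = d·√n = 0.68 × √19 = 2.9641
Two-sided α = 0.1 → critical value z_{0.05} = 1.645.
Power = Φ(δ − 1.645) + Φ(−δ − 1.645) = Φ(1.319) + Φ(-4.609) = 0.9064 + 0.0000 = 0.9065.

Power ≈ 0.906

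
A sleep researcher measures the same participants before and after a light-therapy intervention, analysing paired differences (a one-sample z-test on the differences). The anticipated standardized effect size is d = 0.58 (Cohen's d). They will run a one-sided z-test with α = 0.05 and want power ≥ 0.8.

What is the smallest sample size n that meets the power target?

Set Φ(δ − 1.645) = 0.8; then δ − 1.645 = Φ⁻¹(0.8) = 0.842, giving δ = 2.486.
δ = d·√n ⇒ n = (δ/d)² = (2.486 / 0.58)² = 18.38.
Round up to the next whole unit.

n = 19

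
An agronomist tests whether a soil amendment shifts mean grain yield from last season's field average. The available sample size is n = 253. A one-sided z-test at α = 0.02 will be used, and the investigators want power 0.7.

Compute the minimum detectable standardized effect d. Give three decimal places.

Need Φ(δ − 2.054) = 0.7, so δ = 2.054 + 0.524 = 2.578.
δ = d·√n ⇒ d = δ/√n = 2.578/√253 = 0.1621.

d ≈ 0.162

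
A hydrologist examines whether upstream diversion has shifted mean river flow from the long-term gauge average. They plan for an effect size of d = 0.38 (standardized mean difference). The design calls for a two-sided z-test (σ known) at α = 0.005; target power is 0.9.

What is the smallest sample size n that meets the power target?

n = 116

For power 0.9 need Φ(δ − z_{0.0025}) = 0.9, so δ = z_{0.0025} + z_{0.10} = 2.807 + 1.282 = 4.089.
(The Φ(−δ − z_{α/2}) term is vanishingly small for δ > 0 and is dropped in the standard sample-size formula.)
δ = d·√n ⇒ n = (δ/d)² = (4.089 / 0.38)² = 115.77.
Rounding up, n = 116.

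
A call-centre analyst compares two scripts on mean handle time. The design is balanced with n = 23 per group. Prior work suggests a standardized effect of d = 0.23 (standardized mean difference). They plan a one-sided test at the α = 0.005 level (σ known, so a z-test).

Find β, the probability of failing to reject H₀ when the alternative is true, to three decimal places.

Noncentrality parameter: δ = d·√(n/2) = 0.23 × √(23/2) = 0.7800
Critical value for a one-sided test at α = 0.005: z_α = 2.576.
Power = P(Z > 2.576 − δ) = Φ(-1.796) = 0.0363.
Type II error: β = 1 − power = 1 − 0.0363 = 0.9637.

β ≈ 0.964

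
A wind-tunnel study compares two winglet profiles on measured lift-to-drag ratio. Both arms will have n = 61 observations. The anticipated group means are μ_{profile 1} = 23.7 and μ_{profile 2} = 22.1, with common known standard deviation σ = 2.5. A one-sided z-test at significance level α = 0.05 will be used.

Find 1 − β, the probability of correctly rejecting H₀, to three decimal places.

Standardized effect: d = |μ_{profile 1} − μ_{profile 2}| / σ = |23.7 − 22.1| / 2.5 = 0.6400
Noncentrality parameter: δ = d·√(n/2) = 0.6400 × √(61/2) = 3.5345
Critical value for a one-sided test at α = 0.05: z_α = 1.645.
Power = P(Z > 1.645 − δ) = Φ(1.890) = 0.9706.

Power ≈ 0.971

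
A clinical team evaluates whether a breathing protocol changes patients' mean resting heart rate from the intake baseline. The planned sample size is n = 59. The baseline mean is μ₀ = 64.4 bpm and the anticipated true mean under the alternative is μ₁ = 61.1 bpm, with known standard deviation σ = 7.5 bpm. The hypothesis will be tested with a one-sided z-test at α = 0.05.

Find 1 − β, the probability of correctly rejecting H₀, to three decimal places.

Power ≈ 0.959

Standardized effect: d = |μ₁ − μ₀| / σ = |61.1 − 64.4| / 7.5 = 0.4400
Noncentrality parameter: δ = d·√n = 0.4400 × √59 = 3.3797
One-sided α = 0.05 → critical value z_{0.05} = 1.645.
Power = P(Z > 1.645 − δ) = Φ(1.735) = 0.9586.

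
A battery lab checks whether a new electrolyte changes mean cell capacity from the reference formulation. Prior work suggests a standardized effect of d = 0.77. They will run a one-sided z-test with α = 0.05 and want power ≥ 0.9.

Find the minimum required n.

Set Φ(δ − 1.645) = 0.9; then δ − 1.645 = Φ⁻¹(0.9) = 1.282, giving δ = 2.926.
δ = d·√n ⇒ n = (δ/d)² = (2.926 / 0.77)² = 14.44.
Round up to the next whole unit.

n = 15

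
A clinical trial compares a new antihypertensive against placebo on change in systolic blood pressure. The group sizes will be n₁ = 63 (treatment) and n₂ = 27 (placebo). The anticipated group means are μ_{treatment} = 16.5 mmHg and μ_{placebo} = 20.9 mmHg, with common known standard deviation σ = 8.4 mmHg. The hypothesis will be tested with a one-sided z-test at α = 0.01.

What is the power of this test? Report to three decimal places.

Standardized effect: d = |μ_{treatment} − μ_{placebo}| / σ = |16.5 − 20.9| / 8.4 = 0.5238
Noncentrality parameter: δ = d / √(1/n₁ + 1/n₂) = 0.5238 / √(1/63 + 1/27) = 2.2772
One-sided α = 0.01 → critical value z_{0.01} = 2.326.
Power = P(Z > 2.326 − δ) = Φ(-0.049) = 0.4804.

Power ≈ 0.480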